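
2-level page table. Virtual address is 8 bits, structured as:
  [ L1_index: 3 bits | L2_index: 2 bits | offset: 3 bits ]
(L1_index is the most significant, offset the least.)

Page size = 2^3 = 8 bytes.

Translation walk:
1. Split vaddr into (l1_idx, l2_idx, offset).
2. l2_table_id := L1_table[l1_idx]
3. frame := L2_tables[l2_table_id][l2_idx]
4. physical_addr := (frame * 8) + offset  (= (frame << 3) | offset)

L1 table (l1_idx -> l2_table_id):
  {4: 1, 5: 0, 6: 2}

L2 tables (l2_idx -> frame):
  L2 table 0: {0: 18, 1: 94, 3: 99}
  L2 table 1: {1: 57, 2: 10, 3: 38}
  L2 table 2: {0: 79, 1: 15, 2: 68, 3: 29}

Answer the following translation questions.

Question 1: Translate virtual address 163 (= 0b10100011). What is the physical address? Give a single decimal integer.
vaddr = 163 = 0b10100011
Split: l1_idx=5, l2_idx=0, offset=3
L1[5] = 0
L2[0][0] = 18
paddr = 18 * 8 + 3 = 147

Answer: 147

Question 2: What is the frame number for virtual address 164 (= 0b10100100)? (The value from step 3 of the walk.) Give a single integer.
vaddr = 164: l1_idx=5, l2_idx=0
L1[5] = 0; L2[0][0] = 18

Answer: 18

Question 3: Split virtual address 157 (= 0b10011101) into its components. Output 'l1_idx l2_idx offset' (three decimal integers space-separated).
vaddr = 157 = 0b10011101
  top 3 bits -> l1_idx = 4
  next 2 bits -> l2_idx = 3
  bottom 3 bits -> offset = 5

Answer: 4 3 5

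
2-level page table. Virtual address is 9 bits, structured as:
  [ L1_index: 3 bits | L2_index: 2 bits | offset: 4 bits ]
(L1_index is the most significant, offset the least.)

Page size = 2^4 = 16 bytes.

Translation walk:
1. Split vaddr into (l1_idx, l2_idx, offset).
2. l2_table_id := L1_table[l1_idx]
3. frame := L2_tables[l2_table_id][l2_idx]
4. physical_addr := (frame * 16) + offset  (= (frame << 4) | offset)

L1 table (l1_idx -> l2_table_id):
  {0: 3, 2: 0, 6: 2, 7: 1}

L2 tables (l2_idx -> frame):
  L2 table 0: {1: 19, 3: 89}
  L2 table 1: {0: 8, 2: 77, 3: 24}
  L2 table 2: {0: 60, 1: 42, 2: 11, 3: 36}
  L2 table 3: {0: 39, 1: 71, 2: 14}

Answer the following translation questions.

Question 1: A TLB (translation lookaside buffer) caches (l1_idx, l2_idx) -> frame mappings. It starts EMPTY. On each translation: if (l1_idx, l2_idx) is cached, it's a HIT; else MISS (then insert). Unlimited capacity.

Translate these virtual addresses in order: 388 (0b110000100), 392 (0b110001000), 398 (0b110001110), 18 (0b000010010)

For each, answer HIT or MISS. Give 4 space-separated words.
vaddr=388: (6,0) not in TLB -> MISS, insert
vaddr=392: (6,0) in TLB -> HIT
vaddr=398: (6,0) in TLB -> HIT
vaddr=18: (0,1) not in TLB -> MISS, insert

Answer: MISS HIT HIT MISS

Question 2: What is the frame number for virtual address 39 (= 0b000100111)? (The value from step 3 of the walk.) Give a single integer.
Answer: 14

Derivation:
vaddr = 39: l1_idx=0, l2_idx=2
L1[0] = 3; L2[3][2] = 14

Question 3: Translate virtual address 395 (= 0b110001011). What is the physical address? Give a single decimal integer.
Answer: 971

Derivation:
vaddr = 395 = 0b110001011
Split: l1_idx=6, l2_idx=0, offset=11
L1[6] = 2
L2[2][0] = 60
paddr = 60 * 16 + 11 = 971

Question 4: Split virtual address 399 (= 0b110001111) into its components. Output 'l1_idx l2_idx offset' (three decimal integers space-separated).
vaddr = 399 = 0b110001111
  top 3 bits -> l1_idx = 6
  next 2 bits -> l2_idx = 0
  bottom 4 bits -> offset = 15

Answer: 6 0 15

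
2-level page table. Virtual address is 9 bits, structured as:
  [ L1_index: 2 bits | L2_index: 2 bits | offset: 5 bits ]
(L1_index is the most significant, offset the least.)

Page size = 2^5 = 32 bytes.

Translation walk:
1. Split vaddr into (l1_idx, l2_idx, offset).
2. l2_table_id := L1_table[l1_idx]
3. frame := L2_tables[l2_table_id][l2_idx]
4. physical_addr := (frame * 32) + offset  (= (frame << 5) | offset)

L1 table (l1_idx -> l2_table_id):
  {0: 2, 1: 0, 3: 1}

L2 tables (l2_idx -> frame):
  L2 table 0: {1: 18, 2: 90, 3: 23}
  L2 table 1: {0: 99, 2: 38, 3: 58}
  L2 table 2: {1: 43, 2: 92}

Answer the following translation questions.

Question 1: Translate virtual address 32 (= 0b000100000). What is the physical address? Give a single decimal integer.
Answer: 1376

Derivation:
vaddr = 32 = 0b000100000
Split: l1_idx=0, l2_idx=1, offset=0
L1[0] = 2
L2[2][1] = 43
paddr = 43 * 32 + 0 = 1376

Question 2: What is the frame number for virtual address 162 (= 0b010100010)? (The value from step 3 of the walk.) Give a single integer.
vaddr = 162: l1_idx=1, l2_idx=1
L1[1] = 0; L2[0][1] = 18

Answer: 18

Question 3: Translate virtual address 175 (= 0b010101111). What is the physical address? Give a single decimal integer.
vaddr = 175 = 0b010101111
Split: l1_idx=1, l2_idx=1, offset=15
L1[1] = 0
L2[0][1] = 18
paddr = 18 * 32 + 15 = 591

Answer: 591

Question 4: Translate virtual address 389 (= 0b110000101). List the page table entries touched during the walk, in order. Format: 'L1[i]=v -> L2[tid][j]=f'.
Answer: L1[3]=1 -> L2[1][0]=99

Derivation:
vaddr = 389 = 0b110000101
Split: l1_idx=3, l2_idx=0, offset=5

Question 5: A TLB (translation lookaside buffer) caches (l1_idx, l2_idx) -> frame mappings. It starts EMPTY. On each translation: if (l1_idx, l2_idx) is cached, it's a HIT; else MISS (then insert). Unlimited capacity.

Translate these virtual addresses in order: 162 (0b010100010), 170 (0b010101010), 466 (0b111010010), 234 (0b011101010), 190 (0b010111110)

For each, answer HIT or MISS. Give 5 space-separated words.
Answer: MISS HIT MISS MISS HIT

Derivation:
vaddr=162: (1,1) not in TLB -> MISS, insert
vaddr=170: (1,1) in TLB -> HIT
vaddr=466: (3,2) not in TLB -> MISS, insert
vaddr=234: (1,3) not in TLB -> MISS, insert
vaddr=190: (1,1) in TLB -> HIT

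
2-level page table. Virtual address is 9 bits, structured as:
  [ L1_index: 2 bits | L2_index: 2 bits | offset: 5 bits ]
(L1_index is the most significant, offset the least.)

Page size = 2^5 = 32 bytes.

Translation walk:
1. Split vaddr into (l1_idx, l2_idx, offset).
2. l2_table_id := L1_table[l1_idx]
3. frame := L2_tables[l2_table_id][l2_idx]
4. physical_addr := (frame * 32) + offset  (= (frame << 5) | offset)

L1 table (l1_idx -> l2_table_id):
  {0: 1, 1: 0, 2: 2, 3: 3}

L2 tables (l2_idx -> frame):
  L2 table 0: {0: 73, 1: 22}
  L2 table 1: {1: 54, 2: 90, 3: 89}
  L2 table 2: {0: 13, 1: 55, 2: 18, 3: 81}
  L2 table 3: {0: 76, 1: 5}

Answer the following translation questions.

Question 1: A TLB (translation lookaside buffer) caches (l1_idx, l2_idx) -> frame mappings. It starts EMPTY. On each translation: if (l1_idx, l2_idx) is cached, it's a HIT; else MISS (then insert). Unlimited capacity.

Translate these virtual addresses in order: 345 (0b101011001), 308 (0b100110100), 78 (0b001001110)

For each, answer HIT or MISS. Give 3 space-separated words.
Answer: MISS MISS MISS

Derivation:
vaddr=345: (2,2) not in TLB -> MISS, insert
vaddr=308: (2,1) not in TLB -> MISS, insert
vaddr=78: (0,2) not in TLB -> MISS, insert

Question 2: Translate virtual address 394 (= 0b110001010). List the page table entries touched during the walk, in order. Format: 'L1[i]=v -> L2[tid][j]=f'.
vaddr = 394 = 0b110001010
Split: l1_idx=3, l2_idx=0, offset=10

Answer: L1[3]=3 -> L2[3][0]=76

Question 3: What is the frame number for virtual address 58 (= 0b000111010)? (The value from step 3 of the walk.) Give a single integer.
Answer: 54

Derivation:
vaddr = 58: l1_idx=0, l2_idx=1
L1[0] = 1; L2[1][1] = 54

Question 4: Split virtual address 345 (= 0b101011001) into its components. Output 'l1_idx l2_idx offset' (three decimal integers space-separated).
vaddr = 345 = 0b101011001
  top 2 bits -> l1_idx = 2
  next 2 bits -> l2_idx = 2
  bottom 5 bits -> offset = 25

Answer: 2 2 25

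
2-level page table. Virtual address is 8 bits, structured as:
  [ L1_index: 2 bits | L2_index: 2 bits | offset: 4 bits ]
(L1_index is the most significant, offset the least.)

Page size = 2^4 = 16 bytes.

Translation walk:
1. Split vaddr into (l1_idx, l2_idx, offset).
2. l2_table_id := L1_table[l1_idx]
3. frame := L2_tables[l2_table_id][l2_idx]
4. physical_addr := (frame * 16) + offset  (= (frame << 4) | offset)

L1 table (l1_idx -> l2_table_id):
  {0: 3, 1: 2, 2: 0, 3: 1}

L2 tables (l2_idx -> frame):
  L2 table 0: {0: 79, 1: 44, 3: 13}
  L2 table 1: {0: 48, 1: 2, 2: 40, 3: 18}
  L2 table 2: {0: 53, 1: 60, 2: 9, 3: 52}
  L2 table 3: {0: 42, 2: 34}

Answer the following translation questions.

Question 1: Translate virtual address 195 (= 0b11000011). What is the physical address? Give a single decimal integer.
Answer: 771

Derivation:
vaddr = 195 = 0b11000011
Split: l1_idx=3, l2_idx=0, offset=3
L1[3] = 1
L2[1][0] = 48
paddr = 48 * 16 + 3 = 771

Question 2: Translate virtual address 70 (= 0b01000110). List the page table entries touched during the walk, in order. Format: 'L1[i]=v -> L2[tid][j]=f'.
vaddr = 70 = 0b01000110
Split: l1_idx=1, l2_idx=0, offset=6

Answer: L1[1]=2 -> L2[2][0]=53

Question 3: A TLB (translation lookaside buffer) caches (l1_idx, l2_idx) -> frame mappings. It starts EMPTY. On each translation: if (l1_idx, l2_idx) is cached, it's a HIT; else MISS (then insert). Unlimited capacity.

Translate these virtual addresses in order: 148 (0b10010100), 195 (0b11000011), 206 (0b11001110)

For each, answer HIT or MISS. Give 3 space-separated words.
vaddr=148: (2,1) not in TLB -> MISS, insert
vaddr=195: (3,0) not in TLB -> MISS, insert
vaddr=206: (3,0) in TLB -> HIT

Answer: MISS MISS HIT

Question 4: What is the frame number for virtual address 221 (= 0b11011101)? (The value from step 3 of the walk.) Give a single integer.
vaddr = 221: l1_idx=3, l2_idx=1
L1[3] = 1; L2[1][1] = 2

Answer: 2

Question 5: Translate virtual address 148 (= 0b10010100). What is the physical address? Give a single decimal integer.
Answer: 708

Derivation:
vaddr = 148 = 0b10010100
Split: l1_idx=2, l2_idx=1, offset=4
L1[2] = 0
L2[0][1] = 44
paddr = 44 * 16 + 4 = 708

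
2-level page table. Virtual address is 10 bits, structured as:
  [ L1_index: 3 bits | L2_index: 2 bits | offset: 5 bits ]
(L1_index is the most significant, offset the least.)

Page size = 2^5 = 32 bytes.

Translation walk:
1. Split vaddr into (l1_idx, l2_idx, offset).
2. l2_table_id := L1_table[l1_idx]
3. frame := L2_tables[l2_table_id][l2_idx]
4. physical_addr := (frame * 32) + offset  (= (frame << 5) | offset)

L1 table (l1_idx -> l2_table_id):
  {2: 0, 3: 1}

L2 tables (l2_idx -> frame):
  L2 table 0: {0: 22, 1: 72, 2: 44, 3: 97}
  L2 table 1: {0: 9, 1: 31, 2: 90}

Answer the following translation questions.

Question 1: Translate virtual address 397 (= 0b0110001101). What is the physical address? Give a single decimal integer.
vaddr = 397 = 0b0110001101
Split: l1_idx=3, l2_idx=0, offset=13
L1[3] = 1
L2[1][0] = 9
paddr = 9 * 32 + 13 = 301

Answer: 301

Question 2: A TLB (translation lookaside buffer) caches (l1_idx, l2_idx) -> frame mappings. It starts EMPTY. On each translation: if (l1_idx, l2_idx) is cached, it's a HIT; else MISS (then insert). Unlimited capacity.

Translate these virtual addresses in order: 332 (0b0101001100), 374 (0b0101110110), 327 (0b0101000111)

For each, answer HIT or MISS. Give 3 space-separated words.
vaddr=332: (2,2) not in TLB -> MISS, insert
vaddr=374: (2,3) not in TLB -> MISS, insert
vaddr=327: (2,2) in TLB -> HIT

Answer: MISS MISS HIT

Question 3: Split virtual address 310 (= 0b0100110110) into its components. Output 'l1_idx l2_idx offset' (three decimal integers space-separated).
vaddr = 310 = 0b0100110110
  top 3 bits -> l1_idx = 2
  next 2 bits -> l2_idx = 1
  bottom 5 bits -> offset = 22

Answer: 2 1 22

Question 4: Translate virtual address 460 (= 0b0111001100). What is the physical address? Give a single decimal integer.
Answer: 2892

Derivation:
vaddr = 460 = 0b0111001100
Split: l1_idx=3, l2_idx=2, offset=12
L1[3] = 1
L2[1][2] = 90
paddr = 90 * 32 + 12 = 2892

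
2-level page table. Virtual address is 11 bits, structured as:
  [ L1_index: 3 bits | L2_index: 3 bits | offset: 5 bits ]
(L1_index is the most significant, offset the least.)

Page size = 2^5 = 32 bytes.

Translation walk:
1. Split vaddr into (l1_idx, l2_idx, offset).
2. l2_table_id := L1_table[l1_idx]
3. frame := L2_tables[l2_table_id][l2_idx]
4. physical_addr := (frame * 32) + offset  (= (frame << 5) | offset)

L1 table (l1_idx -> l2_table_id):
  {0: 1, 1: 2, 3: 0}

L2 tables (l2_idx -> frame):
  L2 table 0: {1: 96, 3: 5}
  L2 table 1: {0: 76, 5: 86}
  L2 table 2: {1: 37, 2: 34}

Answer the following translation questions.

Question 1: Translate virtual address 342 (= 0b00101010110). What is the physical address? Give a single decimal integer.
Answer: 1110

Derivation:
vaddr = 342 = 0b00101010110
Split: l1_idx=1, l2_idx=2, offset=22
L1[1] = 2
L2[2][2] = 34
paddr = 34 * 32 + 22 = 1110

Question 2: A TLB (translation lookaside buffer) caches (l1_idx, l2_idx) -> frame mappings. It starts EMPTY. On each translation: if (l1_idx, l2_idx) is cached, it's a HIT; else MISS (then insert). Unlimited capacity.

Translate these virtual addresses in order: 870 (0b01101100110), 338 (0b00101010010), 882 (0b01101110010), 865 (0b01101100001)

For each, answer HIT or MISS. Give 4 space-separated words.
vaddr=870: (3,3) not in TLB -> MISS, insert
vaddr=338: (1,2) not in TLB -> MISS, insert
vaddr=882: (3,3) in TLB -> HIT
vaddr=865: (3,3) in TLB -> HIT

Answer: MISS MISS HIT HIT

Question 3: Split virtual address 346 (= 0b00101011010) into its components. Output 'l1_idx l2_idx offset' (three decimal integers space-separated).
vaddr = 346 = 0b00101011010
  top 3 bits -> l1_idx = 1
  next 3 bits -> l2_idx = 2
  bottom 5 bits -> offset = 26

Answer: 1 2 26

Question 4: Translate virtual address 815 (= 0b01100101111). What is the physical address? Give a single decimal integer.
vaddr = 815 = 0b01100101111
Split: l1_idx=3, l2_idx=1, offset=15
L1[3] = 0
L2[0][1] = 96
paddr = 96 * 32 + 15 = 3087

Answer: 3087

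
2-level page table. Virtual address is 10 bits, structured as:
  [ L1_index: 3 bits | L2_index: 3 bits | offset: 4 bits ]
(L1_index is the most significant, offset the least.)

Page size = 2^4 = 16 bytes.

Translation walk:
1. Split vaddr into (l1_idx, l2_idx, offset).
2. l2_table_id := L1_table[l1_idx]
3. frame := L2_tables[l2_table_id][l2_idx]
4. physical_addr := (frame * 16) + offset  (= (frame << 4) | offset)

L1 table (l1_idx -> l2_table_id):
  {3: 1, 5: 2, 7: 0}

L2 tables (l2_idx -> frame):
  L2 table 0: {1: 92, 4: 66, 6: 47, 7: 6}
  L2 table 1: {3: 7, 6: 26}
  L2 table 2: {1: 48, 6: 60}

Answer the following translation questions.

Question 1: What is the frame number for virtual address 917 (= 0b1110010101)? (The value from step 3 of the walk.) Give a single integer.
vaddr = 917: l1_idx=7, l2_idx=1
L1[7] = 0; L2[0][1] = 92

Answer: 92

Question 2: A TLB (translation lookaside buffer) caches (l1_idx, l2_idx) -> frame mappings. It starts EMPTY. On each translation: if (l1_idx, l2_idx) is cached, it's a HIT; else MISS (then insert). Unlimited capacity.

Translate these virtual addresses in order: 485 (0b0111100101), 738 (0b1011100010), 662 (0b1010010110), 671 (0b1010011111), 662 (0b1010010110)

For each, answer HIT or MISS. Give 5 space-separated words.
vaddr=485: (3,6) not in TLB -> MISS, insert
vaddr=738: (5,6) not in TLB -> MISS, insert
vaddr=662: (5,1) not in TLB -> MISS, insert
vaddr=671: (5,1) in TLB -> HIT
vaddr=662: (5,1) in TLB -> HIT

Answer: MISS MISS MISS HIT HIT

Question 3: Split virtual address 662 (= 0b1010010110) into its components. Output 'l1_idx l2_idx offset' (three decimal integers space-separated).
vaddr = 662 = 0b1010010110
  top 3 bits -> l1_idx = 5
  next 3 bits -> l2_idx = 1
  bottom 4 bits -> offset = 6

Answer: 5 1 6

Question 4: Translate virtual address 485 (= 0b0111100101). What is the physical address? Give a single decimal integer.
Answer: 421

Derivation:
vaddr = 485 = 0b0111100101
Split: l1_idx=3, l2_idx=6, offset=5
L1[3] = 1
L2[1][6] = 26
paddr = 26 * 16 + 5 = 421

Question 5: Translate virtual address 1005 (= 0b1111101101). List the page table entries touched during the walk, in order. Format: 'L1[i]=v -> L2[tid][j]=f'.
Answer: L1[7]=0 -> L2[0][6]=47

Derivation:
vaddr = 1005 = 0b1111101101
Split: l1_idx=7, l2_idx=6, offset=13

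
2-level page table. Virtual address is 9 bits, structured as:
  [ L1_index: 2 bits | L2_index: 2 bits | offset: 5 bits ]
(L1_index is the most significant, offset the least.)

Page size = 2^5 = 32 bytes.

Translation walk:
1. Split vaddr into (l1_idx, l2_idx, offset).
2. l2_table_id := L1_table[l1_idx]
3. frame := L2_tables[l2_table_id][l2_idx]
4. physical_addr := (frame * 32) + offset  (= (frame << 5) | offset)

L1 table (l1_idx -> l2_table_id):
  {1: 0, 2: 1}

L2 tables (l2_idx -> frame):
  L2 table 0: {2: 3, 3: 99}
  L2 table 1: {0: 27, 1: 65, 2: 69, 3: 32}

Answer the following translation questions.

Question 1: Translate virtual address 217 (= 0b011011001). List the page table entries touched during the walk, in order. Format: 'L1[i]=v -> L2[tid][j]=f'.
vaddr = 217 = 0b011011001
Split: l1_idx=1, l2_idx=2, offset=25

Answer: L1[1]=0 -> L2[0][2]=3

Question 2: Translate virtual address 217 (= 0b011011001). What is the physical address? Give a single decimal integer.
Answer: 121

Derivation:
vaddr = 217 = 0b011011001
Split: l1_idx=1, l2_idx=2, offset=25
L1[1] = 0
L2[0][2] = 3
paddr = 3 * 32 + 25 = 121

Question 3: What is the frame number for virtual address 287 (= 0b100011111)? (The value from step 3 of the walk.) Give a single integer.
Answer: 27

Derivation:
vaddr = 287: l1_idx=2, l2_idx=0
L1[2] = 1; L2[1][0] = 27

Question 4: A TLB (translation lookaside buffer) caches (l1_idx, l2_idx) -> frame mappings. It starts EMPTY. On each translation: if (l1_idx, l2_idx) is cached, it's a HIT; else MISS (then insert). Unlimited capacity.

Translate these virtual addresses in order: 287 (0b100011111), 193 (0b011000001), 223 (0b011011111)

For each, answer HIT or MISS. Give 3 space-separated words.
Answer: MISS MISS HIT

Derivation:
vaddr=287: (2,0) not in TLB -> MISS, insert
vaddr=193: (1,2) not in TLB -> MISS, insert
vaddr=223: (1,2) in TLB -> HIT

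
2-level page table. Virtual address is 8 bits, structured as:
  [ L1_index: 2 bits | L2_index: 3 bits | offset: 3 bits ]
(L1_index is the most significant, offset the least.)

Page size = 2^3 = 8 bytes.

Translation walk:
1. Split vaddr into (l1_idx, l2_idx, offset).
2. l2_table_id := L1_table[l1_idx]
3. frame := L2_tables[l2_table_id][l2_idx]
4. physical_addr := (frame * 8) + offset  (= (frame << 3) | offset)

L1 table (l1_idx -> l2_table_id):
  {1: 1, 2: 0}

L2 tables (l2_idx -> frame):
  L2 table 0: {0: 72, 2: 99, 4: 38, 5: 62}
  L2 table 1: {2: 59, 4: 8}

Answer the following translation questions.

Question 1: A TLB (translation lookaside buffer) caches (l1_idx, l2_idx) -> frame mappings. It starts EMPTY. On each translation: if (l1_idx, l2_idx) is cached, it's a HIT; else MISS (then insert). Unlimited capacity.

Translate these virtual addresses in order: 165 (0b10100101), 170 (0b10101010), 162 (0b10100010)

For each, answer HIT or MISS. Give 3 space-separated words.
vaddr=165: (2,4) not in TLB -> MISS, insert
vaddr=170: (2,5) not in TLB -> MISS, insert
vaddr=162: (2,4) in TLB -> HIT

Answer: MISS MISS HIT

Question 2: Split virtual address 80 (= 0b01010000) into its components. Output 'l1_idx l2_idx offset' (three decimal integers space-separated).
vaddr = 80 = 0b01010000
  top 2 bits -> l1_idx = 1
  next 3 bits -> l2_idx = 2
  bottom 3 bits -> offset = 0

Answer: 1 2 0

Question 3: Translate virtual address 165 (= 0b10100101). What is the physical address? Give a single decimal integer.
vaddr = 165 = 0b10100101
Split: l1_idx=2, l2_idx=4, offset=5
L1[2] = 0
L2[0][4] = 38
paddr = 38 * 8 + 5 = 309

Answer: 309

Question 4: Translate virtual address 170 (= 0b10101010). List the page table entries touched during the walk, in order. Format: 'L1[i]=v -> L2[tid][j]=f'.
Answer: L1[2]=0 -> L2[0][5]=62

Derivation:
vaddr = 170 = 0b10101010
Split: l1_idx=2, l2_idx=5, offset=2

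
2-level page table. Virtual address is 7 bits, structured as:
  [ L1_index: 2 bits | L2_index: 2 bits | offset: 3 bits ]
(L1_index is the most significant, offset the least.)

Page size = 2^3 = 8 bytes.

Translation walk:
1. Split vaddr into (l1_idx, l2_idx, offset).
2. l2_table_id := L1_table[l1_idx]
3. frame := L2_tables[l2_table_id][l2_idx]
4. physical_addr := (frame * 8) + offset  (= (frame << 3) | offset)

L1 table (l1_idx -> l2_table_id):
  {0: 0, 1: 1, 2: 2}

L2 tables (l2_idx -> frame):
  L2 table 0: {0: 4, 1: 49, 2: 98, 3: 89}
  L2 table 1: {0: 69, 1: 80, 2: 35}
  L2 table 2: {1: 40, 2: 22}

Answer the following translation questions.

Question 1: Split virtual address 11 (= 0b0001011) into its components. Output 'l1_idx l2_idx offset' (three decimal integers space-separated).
Answer: 0 1 3

Derivation:
vaddr = 11 = 0b0001011
  top 2 bits -> l1_idx = 0
  next 2 bits -> l2_idx = 1
  bottom 3 bits -> offset = 3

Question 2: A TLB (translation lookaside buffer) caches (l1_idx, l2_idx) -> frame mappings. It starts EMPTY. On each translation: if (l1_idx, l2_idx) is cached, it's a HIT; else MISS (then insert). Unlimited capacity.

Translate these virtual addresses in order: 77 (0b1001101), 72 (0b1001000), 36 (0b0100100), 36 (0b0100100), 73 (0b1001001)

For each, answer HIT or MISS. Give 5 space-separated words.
vaddr=77: (2,1) not in TLB -> MISS, insert
vaddr=72: (2,1) in TLB -> HIT
vaddr=36: (1,0) not in TLB -> MISS, insert
vaddr=36: (1,0) in TLB -> HIT
vaddr=73: (2,1) in TLB -> HIT

Answer: MISS HIT MISS HIT HIT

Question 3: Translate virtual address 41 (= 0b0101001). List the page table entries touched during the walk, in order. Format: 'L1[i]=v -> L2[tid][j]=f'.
vaddr = 41 = 0b0101001
Split: l1_idx=1, l2_idx=1, offset=1

Answer: L1[1]=1 -> L2[1][1]=80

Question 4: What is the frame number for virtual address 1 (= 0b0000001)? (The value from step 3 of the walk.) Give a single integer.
Answer: 4

Derivation:
vaddr = 1: l1_idx=0, l2_idx=0
L1[0] = 0; L2[0][0] = 4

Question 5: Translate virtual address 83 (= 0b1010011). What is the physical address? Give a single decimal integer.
Answer: 179

Derivation:
vaddr = 83 = 0b1010011
Split: l1_idx=2, l2_idx=2, offset=3
L1[2] = 2
L2[2][2] = 22
paddr = 22 * 8 + 3 = 179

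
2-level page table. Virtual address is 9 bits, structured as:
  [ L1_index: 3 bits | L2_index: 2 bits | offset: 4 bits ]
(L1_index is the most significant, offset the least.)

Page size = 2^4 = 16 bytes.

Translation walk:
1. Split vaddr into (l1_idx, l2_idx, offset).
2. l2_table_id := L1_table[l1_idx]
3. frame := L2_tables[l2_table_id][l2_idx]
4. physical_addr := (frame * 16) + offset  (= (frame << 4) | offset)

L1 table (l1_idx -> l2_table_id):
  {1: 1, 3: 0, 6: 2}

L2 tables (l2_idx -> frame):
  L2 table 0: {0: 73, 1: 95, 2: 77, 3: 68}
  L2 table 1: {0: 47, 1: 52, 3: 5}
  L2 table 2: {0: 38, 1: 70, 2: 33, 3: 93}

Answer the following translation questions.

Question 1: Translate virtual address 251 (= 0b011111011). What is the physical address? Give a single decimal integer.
vaddr = 251 = 0b011111011
Split: l1_idx=3, l2_idx=3, offset=11
L1[3] = 0
L2[0][3] = 68
paddr = 68 * 16 + 11 = 1099

Answer: 1099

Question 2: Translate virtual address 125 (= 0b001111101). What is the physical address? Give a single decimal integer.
vaddr = 125 = 0b001111101
Split: l1_idx=1, l2_idx=3, offset=13
L1[1] = 1
L2[1][3] = 5
paddr = 5 * 16 + 13 = 93

Answer: 93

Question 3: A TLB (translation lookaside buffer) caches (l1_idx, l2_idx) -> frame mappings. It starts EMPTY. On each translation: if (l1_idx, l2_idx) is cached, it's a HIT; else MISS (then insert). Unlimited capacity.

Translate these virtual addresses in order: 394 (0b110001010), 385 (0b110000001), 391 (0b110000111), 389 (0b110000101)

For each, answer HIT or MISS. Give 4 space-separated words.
Answer: MISS HIT HIT HIT

Derivation:
vaddr=394: (6,0) not in TLB -> MISS, insert
vaddr=385: (6,0) in TLB -> HIT
vaddr=391: (6,0) in TLB -> HIT
vaddr=389: (6,0) in TLB -> HIT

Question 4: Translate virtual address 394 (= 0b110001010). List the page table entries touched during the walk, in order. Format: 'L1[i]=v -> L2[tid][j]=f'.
vaddr = 394 = 0b110001010
Split: l1_idx=6, l2_idx=0, offset=10

Answer: L1[6]=2 -> L2[2][0]=38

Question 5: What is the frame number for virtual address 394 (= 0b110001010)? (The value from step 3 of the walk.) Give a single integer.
vaddr = 394: l1_idx=6, l2_idx=0
L1[6] = 2; L2[2][0] = 38

Answer: 38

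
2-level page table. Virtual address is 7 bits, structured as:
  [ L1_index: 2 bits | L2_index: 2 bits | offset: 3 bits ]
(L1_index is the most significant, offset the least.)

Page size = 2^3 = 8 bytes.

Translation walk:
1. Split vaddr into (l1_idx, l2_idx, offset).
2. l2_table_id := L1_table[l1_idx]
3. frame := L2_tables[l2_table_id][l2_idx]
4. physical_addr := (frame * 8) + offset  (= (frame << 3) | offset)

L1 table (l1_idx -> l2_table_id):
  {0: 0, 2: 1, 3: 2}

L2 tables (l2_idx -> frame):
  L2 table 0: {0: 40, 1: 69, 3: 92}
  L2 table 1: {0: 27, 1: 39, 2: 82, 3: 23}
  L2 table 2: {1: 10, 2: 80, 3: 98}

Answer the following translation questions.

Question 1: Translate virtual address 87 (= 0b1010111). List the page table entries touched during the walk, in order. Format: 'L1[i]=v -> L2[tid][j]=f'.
Answer: L1[2]=1 -> L2[1][2]=82

Derivation:
vaddr = 87 = 0b1010111
Split: l1_idx=2, l2_idx=2, offset=7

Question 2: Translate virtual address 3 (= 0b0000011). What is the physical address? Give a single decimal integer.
vaddr = 3 = 0b0000011
Split: l1_idx=0, l2_idx=0, offset=3
L1[0] = 0
L2[0][0] = 40
paddr = 40 * 8 + 3 = 323

Answer: 323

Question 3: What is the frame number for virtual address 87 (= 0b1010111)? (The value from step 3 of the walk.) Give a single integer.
vaddr = 87: l1_idx=2, l2_idx=2
L1[2] = 1; L2[1][2] = 82

Answer: 82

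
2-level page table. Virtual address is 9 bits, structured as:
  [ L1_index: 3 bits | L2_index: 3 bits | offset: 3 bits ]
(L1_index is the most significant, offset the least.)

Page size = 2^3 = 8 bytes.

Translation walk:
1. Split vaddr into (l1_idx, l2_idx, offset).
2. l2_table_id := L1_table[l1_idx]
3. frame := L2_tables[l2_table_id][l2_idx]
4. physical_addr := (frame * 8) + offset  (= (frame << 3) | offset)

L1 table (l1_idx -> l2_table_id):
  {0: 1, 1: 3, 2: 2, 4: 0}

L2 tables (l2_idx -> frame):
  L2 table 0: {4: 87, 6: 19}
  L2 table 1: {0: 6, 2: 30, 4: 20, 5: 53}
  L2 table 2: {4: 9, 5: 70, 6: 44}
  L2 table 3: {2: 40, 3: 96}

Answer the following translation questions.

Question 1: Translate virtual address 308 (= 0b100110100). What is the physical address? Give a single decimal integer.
vaddr = 308 = 0b100110100
Split: l1_idx=4, l2_idx=6, offset=4
L1[4] = 0
L2[0][6] = 19
paddr = 19 * 8 + 4 = 156

Answer: 156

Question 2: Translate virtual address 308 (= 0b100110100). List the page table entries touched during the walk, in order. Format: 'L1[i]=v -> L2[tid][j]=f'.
vaddr = 308 = 0b100110100
Split: l1_idx=4, l2_idx=6, offset=4

Answer: L1[4]=0 -> L2[0][6]=19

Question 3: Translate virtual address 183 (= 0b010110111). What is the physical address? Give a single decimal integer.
vaddr = 183 = 0b010110111
Split: l1_idx=2, l2_idx=6, offset=7
L1[2] = 2
L2[2][6] = 44
paddr = 44 * 8 + 7 = 359

Answer: 359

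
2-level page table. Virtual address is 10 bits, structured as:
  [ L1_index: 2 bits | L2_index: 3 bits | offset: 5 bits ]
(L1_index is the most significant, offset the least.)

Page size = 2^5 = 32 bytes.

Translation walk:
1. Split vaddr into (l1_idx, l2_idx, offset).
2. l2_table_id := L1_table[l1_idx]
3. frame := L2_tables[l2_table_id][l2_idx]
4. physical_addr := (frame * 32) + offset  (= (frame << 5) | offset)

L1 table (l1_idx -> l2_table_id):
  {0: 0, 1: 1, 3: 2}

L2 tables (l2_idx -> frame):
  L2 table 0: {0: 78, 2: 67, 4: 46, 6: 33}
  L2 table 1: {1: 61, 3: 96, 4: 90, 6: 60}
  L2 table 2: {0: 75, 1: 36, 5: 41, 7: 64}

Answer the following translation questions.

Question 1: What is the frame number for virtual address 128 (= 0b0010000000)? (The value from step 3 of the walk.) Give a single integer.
vaddr = 128: l1_idx=0, l2_idx=4
L1[0] = 0; L2[0][4] = 46

Answer: 46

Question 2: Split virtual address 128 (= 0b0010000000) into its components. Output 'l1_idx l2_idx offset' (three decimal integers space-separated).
vaddr = 128 = 0b0010000000
  top 2 bits -> l1_idx = 0
  next 3 bits -> l2_idx = 4
  bottom 5 bits -> offset = 0

Answer: 0 4 0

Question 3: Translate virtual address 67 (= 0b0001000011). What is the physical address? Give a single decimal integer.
vaddr = 67 = 0b0001000011
Split: l1_idx=0, l2_idx=2, offset=3
L1[0] = 0
L2[0][2] = 67
paddr = 67 * 32 + 3 = 2147

Answer: 2147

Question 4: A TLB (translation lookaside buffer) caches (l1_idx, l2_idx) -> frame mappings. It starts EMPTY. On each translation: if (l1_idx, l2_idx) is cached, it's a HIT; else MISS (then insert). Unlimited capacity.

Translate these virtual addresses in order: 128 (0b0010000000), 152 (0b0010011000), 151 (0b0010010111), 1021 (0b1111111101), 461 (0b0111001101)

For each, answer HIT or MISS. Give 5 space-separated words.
vaddr=128: (0,4) not in TLB -> MISS, insert
vaddr=152: (0,4) in TLB -> HIT
vaddr=151: (0,4) in TLB -> HIT
vaddr=1021: (3,7) not in TLB -> MISS, insert
vaddr=461: (1,6) not in TLB -> MISS, insert

Answer: MISS HIT HIT MISS MISS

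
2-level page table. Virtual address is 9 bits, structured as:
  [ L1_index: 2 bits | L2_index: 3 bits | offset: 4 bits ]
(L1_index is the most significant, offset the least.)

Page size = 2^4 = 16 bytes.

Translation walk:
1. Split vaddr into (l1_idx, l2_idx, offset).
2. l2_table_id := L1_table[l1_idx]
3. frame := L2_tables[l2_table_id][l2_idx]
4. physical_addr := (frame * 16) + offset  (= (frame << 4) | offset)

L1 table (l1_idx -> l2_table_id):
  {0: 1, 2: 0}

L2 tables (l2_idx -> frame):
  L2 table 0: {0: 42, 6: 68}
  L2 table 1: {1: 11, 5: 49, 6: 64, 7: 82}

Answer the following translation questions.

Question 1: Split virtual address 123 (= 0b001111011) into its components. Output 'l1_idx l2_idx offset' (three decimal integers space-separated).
vaddr = 123 = 0b001111011
  top 2 bits -> l1_idx = 0
  next 3 bits -> l2_idx = 7
  bottom 4 bits -> offset = 11

Answer: 0 7 11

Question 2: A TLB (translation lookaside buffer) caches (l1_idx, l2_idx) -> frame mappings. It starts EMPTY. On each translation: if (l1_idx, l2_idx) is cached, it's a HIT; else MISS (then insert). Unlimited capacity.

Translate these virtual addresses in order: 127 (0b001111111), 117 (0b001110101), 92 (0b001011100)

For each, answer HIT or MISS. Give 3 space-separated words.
vaddr=127: (0,7) not in TLB -> MISS, insert
vaddr=117: (0,7) in TLB -> HIT
vaddr=92: (0,5) not in TLB -> MISS, insert

Answer: MISS HIT MISS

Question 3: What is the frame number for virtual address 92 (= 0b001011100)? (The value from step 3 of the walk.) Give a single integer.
Answer: 49

Derivation:
vaddr = 92: l1_idx=0, l2_idx=5
L1[0] = 1; L2[1][5] = 49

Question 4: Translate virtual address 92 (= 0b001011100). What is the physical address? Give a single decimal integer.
vaddr = 92 = 0b001011100
Split: l1_idx=0, l2_idx=5, offset=12
L1[0] = 1
L2[1][5] = 49
paddr = 49 * 16 + 12 = 796

Answer: 796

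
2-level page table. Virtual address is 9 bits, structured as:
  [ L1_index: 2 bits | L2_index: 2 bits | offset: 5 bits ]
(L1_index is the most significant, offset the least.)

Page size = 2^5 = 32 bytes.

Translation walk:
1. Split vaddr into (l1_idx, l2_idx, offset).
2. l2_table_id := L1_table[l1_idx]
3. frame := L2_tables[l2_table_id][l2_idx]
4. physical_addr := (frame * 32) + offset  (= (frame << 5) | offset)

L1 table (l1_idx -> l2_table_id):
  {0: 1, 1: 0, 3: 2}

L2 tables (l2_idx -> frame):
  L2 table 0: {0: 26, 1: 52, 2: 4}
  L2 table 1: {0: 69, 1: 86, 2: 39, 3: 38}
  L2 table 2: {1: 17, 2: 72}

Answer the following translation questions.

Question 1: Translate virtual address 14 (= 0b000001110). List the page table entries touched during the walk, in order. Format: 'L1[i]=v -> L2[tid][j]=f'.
Answer: L1[0]=1 -> L2[1][0]=69

Derivation:
vaddr = 14 = 0b000001110
Split: l1_idx=0, l2_idx=0, offset=14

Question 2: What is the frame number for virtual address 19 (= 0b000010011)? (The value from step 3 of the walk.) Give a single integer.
Answer: 69

Derivation:
vaddr = 19: l1_idx=0, l2_idx=0
L1[0] = 1; L2[1][0] = 69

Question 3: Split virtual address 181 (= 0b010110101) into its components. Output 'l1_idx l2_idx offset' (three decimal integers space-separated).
Answer: 1 1 21

Derivation:
vaddr = 181 = 0b010110101
  top 2 bits -> l1_idx = 1
  next 2 bits -> l2_idx = 1
  bottom 5 bits -> offset = 21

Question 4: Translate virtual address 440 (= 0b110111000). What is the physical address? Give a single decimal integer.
Answer: 568

Derivation:
vaddr = 440 = 0b110111000
Split: l1_idx=3, l2_idx=1, offset=24
L1[3] = 2
L2[2][1] = 17
paddr = 17 * 32 + 24 = 568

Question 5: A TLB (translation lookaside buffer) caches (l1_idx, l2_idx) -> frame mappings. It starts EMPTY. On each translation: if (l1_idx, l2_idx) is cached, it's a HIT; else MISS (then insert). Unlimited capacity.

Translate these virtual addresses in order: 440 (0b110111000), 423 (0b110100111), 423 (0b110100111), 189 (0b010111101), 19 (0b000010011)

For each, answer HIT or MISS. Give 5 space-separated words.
vaddr=440: (3,1) not in TLB -> MISS, insert
vaddr=423: (3,1) in TLB -> HIT
vaddr=423: (3,1) in TLB -> HIT
vaddr=189: (1,1) not in TLB -> MISS, insert
vaddr=19: (0,0) not in TLB -> MISS, insert

Answer: MISS HIT HIT MISS MISS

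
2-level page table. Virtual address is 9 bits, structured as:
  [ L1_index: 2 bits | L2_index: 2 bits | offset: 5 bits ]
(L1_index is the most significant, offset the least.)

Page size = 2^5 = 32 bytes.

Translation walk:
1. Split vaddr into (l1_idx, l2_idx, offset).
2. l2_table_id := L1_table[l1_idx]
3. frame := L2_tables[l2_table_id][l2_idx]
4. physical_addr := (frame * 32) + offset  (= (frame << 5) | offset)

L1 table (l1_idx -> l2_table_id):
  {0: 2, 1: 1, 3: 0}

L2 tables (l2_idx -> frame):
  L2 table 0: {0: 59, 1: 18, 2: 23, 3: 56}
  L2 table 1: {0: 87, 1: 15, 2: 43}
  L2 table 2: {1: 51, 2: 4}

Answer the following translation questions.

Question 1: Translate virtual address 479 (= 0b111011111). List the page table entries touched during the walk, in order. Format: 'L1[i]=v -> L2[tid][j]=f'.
Answer: L1[3]=0 -> L2[0][2]=23

Derivation:
vaddr = 479 = 0b111011111
Split: l1_idx=3, l2_idx=2, offset=31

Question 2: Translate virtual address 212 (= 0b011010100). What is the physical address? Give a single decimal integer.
vaddr = 212 = 0b011010100
Split: l1_idx=1, l2_idx=2, offset=20
L1[1] = 1
L2[1][2] = 43
paddr = 43 * 32 + 20 = 1396

Answer: 1396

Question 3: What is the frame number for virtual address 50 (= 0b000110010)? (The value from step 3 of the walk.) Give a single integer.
Answer: 51

Derivation:
vaddr = 50: l1_idx=0, l2_idx=1
L1[0] = 2; L2[2][1] = 51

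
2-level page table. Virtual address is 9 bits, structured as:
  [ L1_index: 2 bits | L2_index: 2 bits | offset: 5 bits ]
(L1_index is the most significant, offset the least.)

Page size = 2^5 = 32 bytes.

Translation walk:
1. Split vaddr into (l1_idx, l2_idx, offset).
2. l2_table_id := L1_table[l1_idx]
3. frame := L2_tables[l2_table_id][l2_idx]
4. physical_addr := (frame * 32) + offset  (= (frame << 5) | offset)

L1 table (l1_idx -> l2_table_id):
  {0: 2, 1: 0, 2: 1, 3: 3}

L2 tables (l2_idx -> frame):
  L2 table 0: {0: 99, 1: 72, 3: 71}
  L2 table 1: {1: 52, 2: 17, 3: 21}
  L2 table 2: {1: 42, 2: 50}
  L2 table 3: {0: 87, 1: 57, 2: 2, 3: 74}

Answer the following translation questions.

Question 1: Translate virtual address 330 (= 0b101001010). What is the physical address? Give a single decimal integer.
vaddr = 330 = 0b101001010
Split: l1_idx=2, l2_idx=2, offset=10
L1[2] = 1
L2[1][2] = 17
paddr = 17 * 32 + 10 = 554

Answer: 554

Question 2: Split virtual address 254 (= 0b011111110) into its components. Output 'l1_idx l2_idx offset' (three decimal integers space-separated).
vaddr = 254 = 0b011111110
  top 2 bits -> l1_idx = 1
  next 2 bits -> l2_idx = 3
  bottom 5 bits -> offset = 30

Answer: 1 3 30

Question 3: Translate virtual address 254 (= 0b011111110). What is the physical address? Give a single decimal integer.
vaddr = 254 = 0b011111110
Split: l1_idx=1, l2_idx=3, offset=30
L1[1] = 0
L2[0][3] = 71
paddr = 71 * 32 + 30 = 2302

Answer: 2302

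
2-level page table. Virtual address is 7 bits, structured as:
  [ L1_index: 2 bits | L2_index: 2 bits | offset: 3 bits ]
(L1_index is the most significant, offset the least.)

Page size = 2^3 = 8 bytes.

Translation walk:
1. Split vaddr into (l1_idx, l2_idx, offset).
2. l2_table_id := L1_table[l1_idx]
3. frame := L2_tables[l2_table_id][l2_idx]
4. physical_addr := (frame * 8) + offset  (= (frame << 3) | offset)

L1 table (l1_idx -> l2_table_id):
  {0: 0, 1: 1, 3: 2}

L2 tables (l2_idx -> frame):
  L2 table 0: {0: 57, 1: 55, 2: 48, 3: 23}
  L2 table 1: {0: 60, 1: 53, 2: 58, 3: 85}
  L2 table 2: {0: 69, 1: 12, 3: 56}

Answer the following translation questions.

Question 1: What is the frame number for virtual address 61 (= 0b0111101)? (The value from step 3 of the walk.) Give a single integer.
vaddr = 61: l1_idx=1, l2_idx=3
L1[1] = 1; L2[1][3] = 85

Answer: 85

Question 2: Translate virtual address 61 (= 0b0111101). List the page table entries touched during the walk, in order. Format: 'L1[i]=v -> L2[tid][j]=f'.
Answer: L1[1]=1 -> L2[1][3]=85

Derivation:
vaddr = 61 = 0b0111101
Split: l1_idx=1, l2_idx=3, offset=5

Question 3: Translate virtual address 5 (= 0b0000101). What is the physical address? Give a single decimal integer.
vaddr = 5 = 0b0000101
Split: l1_idx=0, l2_idx=0, offset=5
L1[0] = 0
L2[0][0] = 57
paddr = 57 * 8 + 5 = 461

Answer: 461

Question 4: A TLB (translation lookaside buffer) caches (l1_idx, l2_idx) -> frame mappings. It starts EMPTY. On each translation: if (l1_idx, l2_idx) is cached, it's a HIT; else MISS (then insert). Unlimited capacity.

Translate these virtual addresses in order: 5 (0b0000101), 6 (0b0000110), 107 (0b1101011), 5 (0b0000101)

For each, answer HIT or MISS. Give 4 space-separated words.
Answer: MISS HIT MISS HIT

Derivation:
vaddr=5: (0,0) not in TLB -> MISS, insert
vaddr=6: (0,0) in TLB -> HIT
vaddr=107: (3,1) not in TLB -> MISS, insert
vaddr=5: (0,0) in TLB -> HIT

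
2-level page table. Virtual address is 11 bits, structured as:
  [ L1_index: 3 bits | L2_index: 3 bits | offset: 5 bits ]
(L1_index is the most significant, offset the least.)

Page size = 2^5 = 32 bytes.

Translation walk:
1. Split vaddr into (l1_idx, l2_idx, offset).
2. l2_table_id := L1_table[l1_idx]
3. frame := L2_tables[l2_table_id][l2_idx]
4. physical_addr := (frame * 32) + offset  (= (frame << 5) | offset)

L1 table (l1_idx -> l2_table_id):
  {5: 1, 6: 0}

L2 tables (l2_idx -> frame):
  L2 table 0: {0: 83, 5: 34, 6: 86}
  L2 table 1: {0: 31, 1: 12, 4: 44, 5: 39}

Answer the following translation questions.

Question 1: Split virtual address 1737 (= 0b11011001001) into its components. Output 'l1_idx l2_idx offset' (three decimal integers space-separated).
vaddr = 1737 = 0b11011001001
  top 3 bits -> l1_idx = 6
  next 3 bits -> l2_idx = 6
  bottom 5 bits -> offset = 9

Answer: 6 6 9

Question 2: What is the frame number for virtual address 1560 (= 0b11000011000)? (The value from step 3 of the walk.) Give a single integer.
Answer: 83

Derivation:
vaddr = 1560: l1_idx=6, l2_idx=0
L1[6] = 0; L2[0][0] = 83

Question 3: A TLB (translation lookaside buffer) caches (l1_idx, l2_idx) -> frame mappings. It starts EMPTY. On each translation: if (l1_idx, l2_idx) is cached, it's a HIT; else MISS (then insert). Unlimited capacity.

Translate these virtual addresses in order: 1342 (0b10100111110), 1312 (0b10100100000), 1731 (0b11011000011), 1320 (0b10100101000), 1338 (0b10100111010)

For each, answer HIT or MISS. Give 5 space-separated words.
Answer: MISS HIT MISS HIT HIT

Derivation:
vaddr=1342: (5,1) not in TLB -> MISS, insert
vaddr=1312: (5,1) in TLB -> HIT
vaddr=1731: (6,6) not in TLB -> MISS, insert
vaddr=1320: (5,1) in TLB -> HIT
vaddr=1338: (5,1) in TLB -> HIT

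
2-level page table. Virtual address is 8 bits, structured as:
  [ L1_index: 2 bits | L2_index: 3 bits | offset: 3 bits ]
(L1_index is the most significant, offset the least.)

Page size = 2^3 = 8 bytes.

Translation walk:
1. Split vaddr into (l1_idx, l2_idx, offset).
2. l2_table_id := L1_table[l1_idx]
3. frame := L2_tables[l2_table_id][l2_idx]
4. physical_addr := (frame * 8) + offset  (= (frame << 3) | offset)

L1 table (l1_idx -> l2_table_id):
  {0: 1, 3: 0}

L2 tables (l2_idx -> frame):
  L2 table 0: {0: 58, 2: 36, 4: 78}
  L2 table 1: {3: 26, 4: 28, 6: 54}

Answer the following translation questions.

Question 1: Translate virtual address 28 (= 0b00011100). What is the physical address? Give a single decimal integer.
vaddr = 28 = 0b00011100
Split: l1_idx=0, l2_idx=3, offset=4
L1[0] = 1
L2[1][3] = 26
paddr = 26 * 8 + 4 = 212

Answer: 212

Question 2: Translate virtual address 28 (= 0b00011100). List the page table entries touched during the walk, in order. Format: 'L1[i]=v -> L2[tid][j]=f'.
Answer: L1[0]=1 -> L2[1][3]=26

Derivation:
vaddr = 28 = 0b00011100
Split: l1_idx=0, l2_idx=3, offset=4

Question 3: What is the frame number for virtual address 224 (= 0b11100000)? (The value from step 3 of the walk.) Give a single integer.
vaddr = 224: l1_idx=3, l2_idx=4
L1[3] = 0; L2[0][4] = 78

Answer: 78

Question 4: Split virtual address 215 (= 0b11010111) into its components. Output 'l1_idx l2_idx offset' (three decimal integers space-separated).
Answer: 3 2 7

Derivation:
vaddr = 215 = 0b11010111
  top 2 bits -> l1_idx = 3
  next 3 bits -> l2_idx = 2
  bottom 3 bits -> offset = 7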